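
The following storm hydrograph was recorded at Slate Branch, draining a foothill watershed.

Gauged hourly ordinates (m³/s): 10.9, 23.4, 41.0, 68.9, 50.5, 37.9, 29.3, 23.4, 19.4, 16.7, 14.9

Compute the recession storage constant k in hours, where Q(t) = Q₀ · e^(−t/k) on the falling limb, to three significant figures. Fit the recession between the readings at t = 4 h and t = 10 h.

k ≈ 4.92 h

On the falling limb, Q drops from 50.5 to 14.9 m³/s between t = 4 h and t = 10 h (Δt = 6 h).
k = −Δt / ln(Q₂/Q₁) = −6 / ln(14.9/50.5) = 4.92 h.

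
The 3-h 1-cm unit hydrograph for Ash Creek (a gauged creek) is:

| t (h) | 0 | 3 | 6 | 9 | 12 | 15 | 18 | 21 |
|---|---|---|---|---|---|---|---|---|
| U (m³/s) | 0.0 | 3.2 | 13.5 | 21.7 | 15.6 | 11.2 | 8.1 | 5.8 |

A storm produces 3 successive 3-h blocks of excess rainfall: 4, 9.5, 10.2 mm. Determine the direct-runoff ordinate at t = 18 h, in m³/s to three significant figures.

By discrete convolution, Q_j = Σ (P_i / 10 mm) · U_{j−i}.
At t = 18 h (j=6): Q = (4/10)·8.1 + (9.5/10)·11.2 + (10.2/10)·15.6 = 29.8 m³/s.

Q ≈ 29.8 m³/s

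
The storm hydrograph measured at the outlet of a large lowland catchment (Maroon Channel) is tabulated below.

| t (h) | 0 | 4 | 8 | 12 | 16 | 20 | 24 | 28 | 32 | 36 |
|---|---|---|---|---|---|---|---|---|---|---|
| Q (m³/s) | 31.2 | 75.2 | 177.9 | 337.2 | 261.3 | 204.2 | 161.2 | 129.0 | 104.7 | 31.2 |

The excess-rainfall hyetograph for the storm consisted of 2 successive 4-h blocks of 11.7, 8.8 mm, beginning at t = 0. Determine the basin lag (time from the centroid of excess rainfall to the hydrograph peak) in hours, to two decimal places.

Centroid of excess rainfall: t_c = Σ P_i·t̄_i / ΣP_i = 3.7171 h (block centres at 2, 6 h).
Hydrograph peak occurs at t = 12 h, so basin lag t_L = 12 − 3.7171 = 8.28 h.

t_L ≈ 8.28 h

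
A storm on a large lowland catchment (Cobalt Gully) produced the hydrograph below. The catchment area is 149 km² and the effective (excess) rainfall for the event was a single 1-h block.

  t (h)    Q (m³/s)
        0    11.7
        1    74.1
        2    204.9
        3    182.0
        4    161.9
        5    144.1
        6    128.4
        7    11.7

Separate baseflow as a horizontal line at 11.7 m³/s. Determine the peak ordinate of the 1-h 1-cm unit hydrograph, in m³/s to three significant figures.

Direct runoff: 0.0, 62.4, 193.2, 170.3, 150.2, 132.4, 116.7, 0.0 m³/s; ΣQ_DR = 825.2 m³/s, peak = 193.2 m³/s.
Runoff depth d = ΣQ_DR·Δt / A = 825.2 × 3600 / (149 km²) = 19.94 mm.
The 1-cm UH is the DRH scaled by (10 mm)/d, so U_p = 193.2 × 10/19.94 = 96.9 m³/s.

U_p ≈ 96.9 m³/s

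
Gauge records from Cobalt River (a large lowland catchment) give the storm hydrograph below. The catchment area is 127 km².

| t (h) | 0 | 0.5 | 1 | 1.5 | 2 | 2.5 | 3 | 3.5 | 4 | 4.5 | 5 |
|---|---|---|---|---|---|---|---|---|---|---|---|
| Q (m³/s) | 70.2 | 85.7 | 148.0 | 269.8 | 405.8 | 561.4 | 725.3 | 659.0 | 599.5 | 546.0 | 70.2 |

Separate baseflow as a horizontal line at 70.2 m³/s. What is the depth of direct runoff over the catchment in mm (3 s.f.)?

Direct runoff: 0.0, 15.5, 77.8, 199.6, 335.6, 491.2, 655.1, 588.8, 529.3, 475.8, 0.0 m³/s; ΣQ_DR = 3369 m³/s.
V = ΣQ_DR · Δt = 3369 × 1800 s = 6.064 × 10^6 m³.
Over A = 127 km², depth = V / A = 47.7 mm.

d ≈ 47.7 mm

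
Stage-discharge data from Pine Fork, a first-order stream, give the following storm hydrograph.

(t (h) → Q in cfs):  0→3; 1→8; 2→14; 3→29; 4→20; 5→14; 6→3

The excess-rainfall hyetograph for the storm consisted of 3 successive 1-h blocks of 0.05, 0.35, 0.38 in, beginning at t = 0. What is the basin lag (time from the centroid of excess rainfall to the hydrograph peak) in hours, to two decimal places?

Centroid of excess rainfall: t_c = Σ P_i·t̄_i / ΣP_i = 1.9231 h (block centres at 0.5, 1.5, 2.5 h).
Hydrograph peak occurs at t = 3 h, so basin lag t_L = 3 − 1.9231 = 1.08 h.

t_L ≈ 1.08 h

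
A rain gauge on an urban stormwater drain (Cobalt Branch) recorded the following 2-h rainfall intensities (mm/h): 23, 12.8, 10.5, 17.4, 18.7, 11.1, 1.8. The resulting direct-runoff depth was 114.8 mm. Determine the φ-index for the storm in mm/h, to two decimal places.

Only the 6 blocks with intensity above φ contribute runoff: 23, 12.8, 10.5, 17.4, 18.7, 11.1 mm/h.
Σ(I−φ)·Δt = d  ⇒  (23+12.8+10.5+17.4+18.7+11.1 − 6φ)·2 = 114.8
φ = (93.50 − 114.8/2) / 6 = 6.02 mm/h.

φ ≈ 6.02 mm/h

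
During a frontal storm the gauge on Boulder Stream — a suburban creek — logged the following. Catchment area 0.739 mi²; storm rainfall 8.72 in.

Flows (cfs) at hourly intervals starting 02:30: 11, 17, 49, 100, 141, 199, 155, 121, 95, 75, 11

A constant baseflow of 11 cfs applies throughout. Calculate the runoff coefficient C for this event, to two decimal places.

C ≈ 0.21

ΣQ_DR = 853.0 cfs; V = ΣQ_DR·Δt = 3.071 × 10^6 ft³.
Runoff depth d = V / A = 1.789 in.
C = d / P = 1.789 / 8.72 = 0.21.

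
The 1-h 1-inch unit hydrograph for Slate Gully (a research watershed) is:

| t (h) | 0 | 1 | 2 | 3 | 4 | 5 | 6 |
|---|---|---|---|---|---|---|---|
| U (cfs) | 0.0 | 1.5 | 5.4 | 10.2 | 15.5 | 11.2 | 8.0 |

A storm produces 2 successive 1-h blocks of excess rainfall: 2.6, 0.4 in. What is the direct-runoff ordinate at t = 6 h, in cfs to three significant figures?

Q ≈ 25.3 cfs

By discrete convolution, Q_j = Σ (P_i / 1 in) · U_{j−i}.
At t = 6 h (j=6): Q = (2.6/1)·8.0 + (0.4/1)·11.2 = 25.3 cfs.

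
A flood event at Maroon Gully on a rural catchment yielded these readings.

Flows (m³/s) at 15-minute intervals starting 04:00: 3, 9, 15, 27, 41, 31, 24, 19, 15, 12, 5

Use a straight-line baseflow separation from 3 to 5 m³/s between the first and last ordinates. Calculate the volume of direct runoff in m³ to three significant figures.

V ≈ 1.41 × 10^5 m³

Direct-runoff ordinates (Q − Q_b): 0.00, 5.80, 11.60, 23.40, 37.20, 27.00, 19.80, 14.60, 10.40, 7.20, 0.00 m³/s.
ΣQ_DR = 157.0 m³/s.
With Δt = 0.25 h = 900 s, V = ΣQ_DR · Δt = 157.0 × 900 = 1.41 × 10^5 m³.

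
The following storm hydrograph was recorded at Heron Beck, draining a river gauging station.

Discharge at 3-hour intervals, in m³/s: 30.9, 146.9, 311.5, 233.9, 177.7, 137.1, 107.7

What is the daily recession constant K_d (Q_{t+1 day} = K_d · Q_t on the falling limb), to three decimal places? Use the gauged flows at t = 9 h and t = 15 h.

K_d ≈ 0.118

Between t = 9 h and t = 15 h the flow falls from 233.9 to 137.1 m³/s over 2×3 h = 6 h.
Per-interval ratio K = (137.1/233.9)^(1/2) = 0.7656; K_d = K^(24/3) = 0.118.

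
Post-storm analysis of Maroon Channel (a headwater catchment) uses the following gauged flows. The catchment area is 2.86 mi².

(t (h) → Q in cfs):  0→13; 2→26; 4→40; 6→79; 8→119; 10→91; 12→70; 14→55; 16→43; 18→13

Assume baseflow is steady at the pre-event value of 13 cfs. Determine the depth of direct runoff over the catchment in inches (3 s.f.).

d ≈ 0.454 in

Direct runoff: 0.0, 13.0, 27.0, 66.0, 106.0, 78.0, 57.0, 42.0, 30.0, 0.0 cfs; ΣQ_DR = 419.0 cfs.
V = ΣQ_DR · Δt = 419.0 × 7200 s = 3.017 × 10^6 ft³.
Over A = 2.86 mi², depth = V / A = 0.454 in.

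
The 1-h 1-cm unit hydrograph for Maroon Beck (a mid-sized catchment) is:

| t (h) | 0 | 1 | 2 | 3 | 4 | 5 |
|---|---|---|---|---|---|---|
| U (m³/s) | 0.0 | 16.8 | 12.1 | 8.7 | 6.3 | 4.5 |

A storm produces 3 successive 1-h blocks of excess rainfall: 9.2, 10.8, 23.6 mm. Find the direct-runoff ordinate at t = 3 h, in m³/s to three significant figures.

Q ≈ 60.7 m³/s

By discrete convolution, Q_j = Σ (P_i / 10 mm) · U_{j−i}.
At t = 3 h (j=3): Q = (9.2/10)·8.7 + (10.8/10)·12.1 + (23.6/10)·16.8 = 60.7 m³/s.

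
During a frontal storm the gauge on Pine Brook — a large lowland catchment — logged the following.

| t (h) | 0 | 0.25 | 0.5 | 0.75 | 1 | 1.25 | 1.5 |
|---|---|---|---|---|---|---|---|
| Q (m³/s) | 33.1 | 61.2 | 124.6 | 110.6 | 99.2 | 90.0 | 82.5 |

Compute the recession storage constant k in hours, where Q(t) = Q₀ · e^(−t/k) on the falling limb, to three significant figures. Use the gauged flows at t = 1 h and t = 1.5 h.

On the falling limb, Q drops from 99.2 to 82.5 m³/s between t = 1 h and t = 1.5 h (Δt = 0.5 h).
k = −Δt / ln(Q₂/Q₁) = −0.5 / ln(82.5/99.2) = 2.71 h.

k ≈ 2.71 h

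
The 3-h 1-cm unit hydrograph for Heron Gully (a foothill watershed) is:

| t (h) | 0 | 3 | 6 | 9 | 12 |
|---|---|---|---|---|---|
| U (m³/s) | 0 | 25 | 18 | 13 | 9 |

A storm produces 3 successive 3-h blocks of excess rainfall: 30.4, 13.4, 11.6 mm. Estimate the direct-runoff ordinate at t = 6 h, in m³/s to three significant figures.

By discrete convolution, Q_j = Σ (P_i / 10 mm) · U_{j−i}.
At t = 6 h (j=2): Q = (30.4/10)·18 + (13.4/10)·25 + (11.6/10)·0 = 88.2 m³/s.

Q ≈ 88.2 m³/s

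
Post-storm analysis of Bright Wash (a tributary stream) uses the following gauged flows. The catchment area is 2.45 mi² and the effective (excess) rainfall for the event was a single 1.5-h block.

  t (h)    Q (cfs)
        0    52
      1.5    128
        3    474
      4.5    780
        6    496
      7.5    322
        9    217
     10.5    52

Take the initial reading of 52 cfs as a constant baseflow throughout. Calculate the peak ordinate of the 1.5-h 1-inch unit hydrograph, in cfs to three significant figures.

U_p ≈ 365 cfs

Direct runoff: 0.0, 76.0, 422.0, 728.0, 444.0, 270.0, 165.0, 0.0 cfs; ΣQ_DR = 2105 cfs, peak = 728.0 cfs.
Runoff depth d = ΣQ_DR·Δt / A = 2105 × 5400 / (2.45 mi²) = 1.997 in.
The 1-inch UH is the DRH scaled by (1 in)/d, so U_p = 728.0 × 1/1.997 = 365 cfs.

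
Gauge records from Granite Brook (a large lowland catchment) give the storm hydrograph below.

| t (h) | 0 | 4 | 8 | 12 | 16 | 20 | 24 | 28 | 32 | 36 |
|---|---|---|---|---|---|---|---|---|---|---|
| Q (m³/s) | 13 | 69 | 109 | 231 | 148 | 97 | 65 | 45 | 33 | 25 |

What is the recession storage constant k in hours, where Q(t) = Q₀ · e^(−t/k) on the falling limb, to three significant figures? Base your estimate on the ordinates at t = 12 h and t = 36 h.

k ≈ 10.8 h

On the falling limb, Q drops from 231 to 25 m³/s between t = 12 h and t = 36 h (Δt = 24 h).
k = −Δt / ln(Q₂/Q₁) = −24 / ln(25/231) = 10.8 h.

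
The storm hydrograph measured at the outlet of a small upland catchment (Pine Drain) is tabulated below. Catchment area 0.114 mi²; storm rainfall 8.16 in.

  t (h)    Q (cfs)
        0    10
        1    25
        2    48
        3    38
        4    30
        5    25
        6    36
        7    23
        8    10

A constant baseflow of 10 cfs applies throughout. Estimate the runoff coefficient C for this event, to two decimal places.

C ≈ 0.26

ΣQ_DR = 155.0 cfs; V = ΣQ_DR·Δt = 5.580 × 10^5 ft³.
Runoff depth d = V / A = 2.107 in.
C = d / P = 2.107 / 8.16 = 0.26.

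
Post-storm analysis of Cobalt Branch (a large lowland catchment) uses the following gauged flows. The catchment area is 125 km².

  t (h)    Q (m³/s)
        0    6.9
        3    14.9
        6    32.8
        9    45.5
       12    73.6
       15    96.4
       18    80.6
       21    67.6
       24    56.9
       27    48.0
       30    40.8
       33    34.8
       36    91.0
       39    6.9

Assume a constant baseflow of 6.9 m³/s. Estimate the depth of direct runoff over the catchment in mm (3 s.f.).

d ≈ 51.8 mm

Direct runoff: 0.0, 8.0, 25.9, 38.6, 66.7, 89.5, 73.7, 60.7, 50.0, 41.1, 33.9, 27.9, 84.1, 0.0 m³/s; ΣQ_DR = 600.1 m³/s.
V = ΣQ_DR · Δt = 600.1 × 10800 s = 6.481 × 10^6 m³.
Over A = 125 km², depth = V / A = 51.8 mm.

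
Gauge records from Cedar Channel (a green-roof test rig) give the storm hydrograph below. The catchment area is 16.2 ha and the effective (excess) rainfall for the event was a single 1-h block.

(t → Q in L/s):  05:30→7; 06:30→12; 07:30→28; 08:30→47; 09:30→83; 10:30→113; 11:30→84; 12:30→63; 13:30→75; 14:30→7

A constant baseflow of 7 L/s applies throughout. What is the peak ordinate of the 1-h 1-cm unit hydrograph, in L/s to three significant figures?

Direct runoff: 0.0, 5.0, 21.0, 40.0, 76.0, 106.0, 77.0, 56.0, 68.0, 0.0 L/s; ΣQ_DR = 449.0 L/s, peak = 106.0 L/s.
Runoff depth d = ΣQ_DR·Δt / A = 449.0 × 3600 / (16.2 ha) = 9.978 mm.
The 1-cm UH is the DRH scaled by (10 mm)/d, so U_p = 106.0 × 10/9.978 = 106 L/s.

U_p ≈ 106 L/s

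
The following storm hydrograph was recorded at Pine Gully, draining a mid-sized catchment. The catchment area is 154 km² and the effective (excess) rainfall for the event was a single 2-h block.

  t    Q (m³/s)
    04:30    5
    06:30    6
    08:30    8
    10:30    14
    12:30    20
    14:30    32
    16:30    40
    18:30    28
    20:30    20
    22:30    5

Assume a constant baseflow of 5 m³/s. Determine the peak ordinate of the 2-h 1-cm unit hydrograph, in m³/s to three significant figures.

Direct runoff: 0.0, 1.0, 3.0, 9.0, 15.0, 27.0, 35.0, 23.0, 15.0, 0.0 m³/s; ΣQ_DR = 128.0 m³/s, peak = 35.0 m³/s.
Runoff depth d = ΣQ_DR·Δt / A = 128.0 × 7200 / (154 km²) = 5.984 mm.
The 1-cm UH is the DRH scaled by (10 mm)/d, so U_p = 35.0 × 10/5.984 = 58.5 m³/s.

U_p ≈ 58.5 m³/s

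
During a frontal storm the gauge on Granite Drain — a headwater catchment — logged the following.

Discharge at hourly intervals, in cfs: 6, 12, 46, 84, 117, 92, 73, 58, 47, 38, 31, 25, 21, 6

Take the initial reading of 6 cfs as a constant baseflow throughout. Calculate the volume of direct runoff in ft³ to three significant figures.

Direct-runoff ordinates (Q − Q_b): 0.0, 6.0, 40.0, 78.0, 111.0, 86.0, 67.0, 52.0, 41.0, 32.0, 25.0, 19.0, 15.0, 0.0 cfs.
ΣQ_DR = 572.0 cfs.
With Δt = 1 h = 3600 s, V = ΣQ_DR · Δt = 572.0 × 3600 = 2.06 × 10^6 ft³.

V ≈ 2.06 × 10^6 ft³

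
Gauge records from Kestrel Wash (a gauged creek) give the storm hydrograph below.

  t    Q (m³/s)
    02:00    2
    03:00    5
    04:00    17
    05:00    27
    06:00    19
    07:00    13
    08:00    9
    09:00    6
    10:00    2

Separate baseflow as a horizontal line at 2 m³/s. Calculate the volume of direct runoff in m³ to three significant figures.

Direct-runoff ordinates (Q − Q_b): 0.0, 3.0, 15.0, 25.0, 17.0, 11.0, 7.0, 4.0, 0.0 m³/s.
ΣQ_DR = 82.00 m³/s.
With Δt = 1 h = 3600 s, V = ΣQ_DR · Δt = 82.00 × 3600 = 2.95 × 10^5 m³.

V ≈ 2.95 × 10^5 m³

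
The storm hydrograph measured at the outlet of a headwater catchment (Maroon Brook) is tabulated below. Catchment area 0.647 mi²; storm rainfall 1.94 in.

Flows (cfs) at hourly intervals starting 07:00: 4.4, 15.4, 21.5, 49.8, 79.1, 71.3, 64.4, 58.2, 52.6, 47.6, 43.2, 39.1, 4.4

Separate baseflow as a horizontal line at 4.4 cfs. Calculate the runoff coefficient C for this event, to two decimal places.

ΣQ_DR = 493.8 cfs; V = ΣQ_DR·Δt = 1.778 × 10^6 ft³.
Runoff depth d = V / A = 1.183 in.
C = d / P = 1.183 / 1.94 = 0.61.

C ≈ 0.61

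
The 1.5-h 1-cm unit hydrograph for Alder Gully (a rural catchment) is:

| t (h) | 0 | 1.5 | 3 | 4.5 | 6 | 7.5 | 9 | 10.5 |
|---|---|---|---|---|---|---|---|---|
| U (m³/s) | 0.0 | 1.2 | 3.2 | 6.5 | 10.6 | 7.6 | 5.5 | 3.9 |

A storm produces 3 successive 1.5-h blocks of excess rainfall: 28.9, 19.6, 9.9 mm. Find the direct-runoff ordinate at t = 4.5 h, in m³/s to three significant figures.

By discrete convolution, Q_j = Σ (P_i / 10 mm) · U_{j−i}.
At t = 4.5 h (j=3): Q = (28.9/10)·6.5 + (19.6/10)·3.2 + (9.9/10)·1.2 = 26.2 m³/s.

Q ≈ 26.2 m³/s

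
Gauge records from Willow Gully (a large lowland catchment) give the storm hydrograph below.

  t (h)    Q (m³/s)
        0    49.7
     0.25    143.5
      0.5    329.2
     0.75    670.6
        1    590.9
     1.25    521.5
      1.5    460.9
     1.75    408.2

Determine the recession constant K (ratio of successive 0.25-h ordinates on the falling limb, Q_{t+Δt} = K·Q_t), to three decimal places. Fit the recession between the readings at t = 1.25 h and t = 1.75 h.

K ≈ 0.885

Using the recession-limb readings at t = 1.25 h and t = 1.75 h: Q falls from 521.5 to 408.2 m³/s over 2 intervals.
K = (Q₂/Q₁)^(1/2) = (408.2/521.5)^(1/2) = 0.885.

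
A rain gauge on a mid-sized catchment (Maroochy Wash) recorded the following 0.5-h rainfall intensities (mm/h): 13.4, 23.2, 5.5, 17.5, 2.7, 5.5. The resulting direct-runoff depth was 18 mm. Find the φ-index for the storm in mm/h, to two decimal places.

Only the 3 blocks with intensity above φ contribute runoff: 13.4, 23.2, 17.5 mm/h.
Σ(I−φ)·Δt = d  ⇒  (13.4+23.2+17.5 − 3φ)·0.5 = 18
φ = (54.10 − 18/0.5) / 3 = 6.03 mm/h.

φ ≈ 6.03 mm/h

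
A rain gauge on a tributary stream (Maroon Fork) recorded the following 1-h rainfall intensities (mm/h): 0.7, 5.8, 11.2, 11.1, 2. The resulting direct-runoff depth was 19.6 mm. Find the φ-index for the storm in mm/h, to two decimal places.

φ ≈ 2.83 mm/h

Only the 3 blocks with intensity above φ contribute runoff: 5.8, 11.2, 11.1 mm/h.
Σ(I−φ)·Δt = d  ⇒  (5.8+11.2+11.1 − 3φ)·1 = 19.6
φ = (28.10 − 19.6/1) / 3 = 2.83 mm/h.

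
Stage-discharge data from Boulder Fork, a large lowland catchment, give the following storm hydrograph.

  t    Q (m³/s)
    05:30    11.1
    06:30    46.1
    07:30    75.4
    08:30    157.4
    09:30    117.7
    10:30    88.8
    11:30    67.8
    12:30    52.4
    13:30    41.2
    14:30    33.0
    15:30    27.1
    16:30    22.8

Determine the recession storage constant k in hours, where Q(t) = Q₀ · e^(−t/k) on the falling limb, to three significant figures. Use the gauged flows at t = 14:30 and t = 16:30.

k ≈ 5.41 h

On the falling limb, Q drops from 33.0 to 22.8 m³/s between t = 14:30 and t = 16:30 (Δt = 2 h).
k = −Δt / ln(Q₂/Q₁) = −2 / ln(22.8/33.0) = 5.41 h.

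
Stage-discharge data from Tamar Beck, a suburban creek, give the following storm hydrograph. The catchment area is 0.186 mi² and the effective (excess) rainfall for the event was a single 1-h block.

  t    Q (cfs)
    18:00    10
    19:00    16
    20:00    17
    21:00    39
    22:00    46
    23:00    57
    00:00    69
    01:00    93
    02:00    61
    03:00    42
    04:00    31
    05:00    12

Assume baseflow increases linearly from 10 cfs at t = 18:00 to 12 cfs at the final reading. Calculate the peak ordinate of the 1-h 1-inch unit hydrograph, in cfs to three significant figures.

U_p ≈ 27.2 cfs

Direct runoff: 0.00, 5.82, 6.64, 28.45, 35.27, 46.09, 57.91, 81.73, 49.55, 30.36, 19.18, 0.00 cfs; ΣQ_DR = 361.0 cfs, peak = 81.73 cfs.
Runoff depth d = ΣQ_DR·Δt / A = 361.0 × 3600 / (0.186 mi²) = 3.008 in.
The 1-inch UH is the DRH scaled by (1 in)/d, so U_p = 81.73 × 1/3.008 = 27.2 cfs.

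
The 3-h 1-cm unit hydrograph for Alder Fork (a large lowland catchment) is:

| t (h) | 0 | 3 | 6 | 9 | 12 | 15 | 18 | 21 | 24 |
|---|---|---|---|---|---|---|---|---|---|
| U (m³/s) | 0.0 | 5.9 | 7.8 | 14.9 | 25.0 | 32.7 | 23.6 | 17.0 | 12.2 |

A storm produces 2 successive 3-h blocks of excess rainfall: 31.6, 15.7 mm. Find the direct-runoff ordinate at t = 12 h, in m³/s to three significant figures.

By discrete convolution, Q_j = Σ (P_i / 10 mm) · U_{j−i}.
At t = 12 h (j=4): Q = (31.6/10)·25.0 + (15.7/10)·14.9 = 102 m³/s.

Q ≈ 102 m³/s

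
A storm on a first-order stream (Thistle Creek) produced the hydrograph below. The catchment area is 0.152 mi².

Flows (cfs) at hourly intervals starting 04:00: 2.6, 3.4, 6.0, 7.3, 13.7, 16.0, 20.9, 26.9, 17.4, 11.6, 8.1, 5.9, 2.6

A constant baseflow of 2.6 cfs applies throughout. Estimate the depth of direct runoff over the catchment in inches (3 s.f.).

d ≈ 1.11 in

Direct runoff: 0.0, 0.8, 3.4, 4.7, 11.1, 13.4, 18.3, 24.3, 14.8, 9.0, 5.5, 3.3, 0.0 cfs; ΣQ_DR = 108.6 cfs.
V = ΣQ_DR · Δt = 108.6 × 3600 s = 3.910 × 10^5 ft³.
Over A = 0.152 mi², depth = V / A = 1.11 in.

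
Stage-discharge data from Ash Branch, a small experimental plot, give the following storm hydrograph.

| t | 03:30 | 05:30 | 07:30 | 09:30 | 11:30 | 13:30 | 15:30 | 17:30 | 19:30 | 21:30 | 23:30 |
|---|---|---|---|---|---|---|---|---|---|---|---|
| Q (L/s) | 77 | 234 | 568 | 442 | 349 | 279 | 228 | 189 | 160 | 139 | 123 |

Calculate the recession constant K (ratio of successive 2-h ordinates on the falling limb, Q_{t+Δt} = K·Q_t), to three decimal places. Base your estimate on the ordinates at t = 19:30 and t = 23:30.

Using the recession-limb readings at t = 19:30 and t = 23:30: Q falls from 160 to 123 L/s over 2 intervals.
K = (Q₂/Q₁)^(1/2) = (123/160)^(1/2) = 0.877.

K ≈ 0.877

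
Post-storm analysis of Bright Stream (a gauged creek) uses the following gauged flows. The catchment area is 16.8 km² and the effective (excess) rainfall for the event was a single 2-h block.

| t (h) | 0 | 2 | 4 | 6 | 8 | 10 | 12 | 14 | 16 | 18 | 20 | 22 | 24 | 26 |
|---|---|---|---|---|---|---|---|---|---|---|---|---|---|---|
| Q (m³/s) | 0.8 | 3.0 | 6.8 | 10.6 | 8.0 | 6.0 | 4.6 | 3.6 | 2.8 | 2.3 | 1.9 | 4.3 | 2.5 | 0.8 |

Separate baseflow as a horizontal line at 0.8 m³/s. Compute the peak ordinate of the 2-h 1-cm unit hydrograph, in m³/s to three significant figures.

Direct runoff: 0.0, 2.2, 6.0, 9.8, 7.2, 5.2, 3.8, 2.8, 2.0, 1.5, 1.1, 3.5, 1.7, 0.0 m³/s; ΣQ_DR = 46.80 m³/s, peak = 9.8 m³/s.
Runoff depth d = ΣQ_DR·Δt / A = 46.80 × 7200 / (16.8 km²) = 20.06 mm.
The 1-cm UH is the DRH scaled by (10 mm)/d, so U_p = 9.8 × 10/20.06 = 4.89 m³/s.

U_p ≈ 4.89 m³/s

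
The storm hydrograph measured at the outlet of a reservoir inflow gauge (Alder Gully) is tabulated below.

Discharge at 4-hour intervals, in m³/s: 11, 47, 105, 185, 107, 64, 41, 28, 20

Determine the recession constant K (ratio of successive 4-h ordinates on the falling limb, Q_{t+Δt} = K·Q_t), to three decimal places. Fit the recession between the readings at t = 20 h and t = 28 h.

K ≈ 0.661

Using the recession-limb readings at t = 20 h and t = 28 h: Q falls from 64 to 28 m³/s over 2 intervals.
K = (Q₂/Q₁)^(1/2) = (28/64)^(1/2) = 0.661.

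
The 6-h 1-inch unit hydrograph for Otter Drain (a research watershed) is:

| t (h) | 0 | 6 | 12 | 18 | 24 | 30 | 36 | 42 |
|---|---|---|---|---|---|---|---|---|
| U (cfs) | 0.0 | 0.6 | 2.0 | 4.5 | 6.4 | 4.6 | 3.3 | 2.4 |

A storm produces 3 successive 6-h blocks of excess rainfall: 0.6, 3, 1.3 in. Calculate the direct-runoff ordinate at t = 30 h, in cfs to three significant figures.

Q ≈ 27.8 cfs

By discrete convolution, Q_j = Σ (P_i / 1 in) · U_{j−i}.
At t = 30 h (j=5): Q = (0.6/1)·4.6 + (3/1)·6.4 + (1.3/1)·4.5 = 27.8 cfs.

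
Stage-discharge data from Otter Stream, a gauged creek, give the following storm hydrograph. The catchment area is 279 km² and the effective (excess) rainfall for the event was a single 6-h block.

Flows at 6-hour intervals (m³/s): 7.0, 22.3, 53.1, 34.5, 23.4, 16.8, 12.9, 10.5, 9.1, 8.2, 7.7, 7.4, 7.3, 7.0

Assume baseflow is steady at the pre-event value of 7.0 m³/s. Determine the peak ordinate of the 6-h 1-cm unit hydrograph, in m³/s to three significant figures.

Direct runoff: 0.0, 15.3, 46.1, 27.5, 16.4, 9.8, 5.9, 3.5, 2.1, 1.2, 0.7, 0.4, 0.3, 0.0 m³/s; ΣQ_DR = 129.2 m³/s, peak = 46.1 m³/s.
Runoff depth d = ΣQ_DR·Δt / A = 129.2 × 21600 / (279 km²) = 10.00 mm.
The 1-cm UH is the DRH scaled by (10 mm)/d, so U_p = 46.1 × 10/10.00 = 46.1 m³/s.

U_p ≈ 46.1 m³/s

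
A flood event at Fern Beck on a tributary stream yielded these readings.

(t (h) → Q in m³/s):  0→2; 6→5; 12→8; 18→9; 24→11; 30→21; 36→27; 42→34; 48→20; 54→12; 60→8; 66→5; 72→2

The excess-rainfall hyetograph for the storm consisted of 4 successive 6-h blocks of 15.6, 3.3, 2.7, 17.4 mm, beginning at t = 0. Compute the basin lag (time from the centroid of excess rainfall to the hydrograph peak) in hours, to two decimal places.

Centroid of excess rainfall: t_c = Σ P_i·t̄_i / ΣP_i = 12.3692 h (block centres at 3, 9, 15, 21 h).
Hydrograph peak occurs at t = 42 h, so basin lag t_L = 42 − 12.3692 = 29.63 h.

t_L ≈ 29.63 h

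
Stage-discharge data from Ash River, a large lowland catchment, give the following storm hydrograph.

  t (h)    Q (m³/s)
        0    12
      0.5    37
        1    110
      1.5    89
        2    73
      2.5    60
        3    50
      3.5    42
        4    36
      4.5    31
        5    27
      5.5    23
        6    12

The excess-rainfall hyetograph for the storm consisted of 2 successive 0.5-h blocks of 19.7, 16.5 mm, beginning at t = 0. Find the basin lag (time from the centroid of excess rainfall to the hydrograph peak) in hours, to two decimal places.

t_L ≈ 0.52 h

Centroid of excess rainfall: t_c = Σ P_i·t̄_i / ΣP_i = 0.4779 h (block centres at 0.25, 0.75 h).
Hydrograph peak occurs at t = 1 h, so basin lag t_L = 1 − 0.4779 = 0.52 h.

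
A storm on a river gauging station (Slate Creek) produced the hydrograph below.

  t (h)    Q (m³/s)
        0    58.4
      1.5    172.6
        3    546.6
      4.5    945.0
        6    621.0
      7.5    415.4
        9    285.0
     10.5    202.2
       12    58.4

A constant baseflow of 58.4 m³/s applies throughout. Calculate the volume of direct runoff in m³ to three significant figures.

V ≈ 1.50 × 10^7 m³

Direct-runoff ordinates (Q − Q_b): 0.0, 114.2, 488.2, 886.6, 562.6, 357.0, 226.6, 143.8, 0.0 m³/s.
ΣQ_DR = 2779 m³/s.
With Δt = 1.5 h = 5400 s, V = ΣQ_DR · Δt = 2779 × 5400 = 1.50 × 10^7 m³.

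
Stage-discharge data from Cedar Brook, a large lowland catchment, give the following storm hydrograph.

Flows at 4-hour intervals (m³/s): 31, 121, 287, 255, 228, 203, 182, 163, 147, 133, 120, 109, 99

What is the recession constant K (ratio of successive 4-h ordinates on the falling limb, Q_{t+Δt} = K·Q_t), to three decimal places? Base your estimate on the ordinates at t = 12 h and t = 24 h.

Using the recession-limb readings at t = 12 h and t = 24 h: Q falls from 255 to 182 m³/s over 3 intervals.
K = (Q₂/Q₁)^(1/3) = (182/255)^(1/3) = 0.894.

K ≈ 0.894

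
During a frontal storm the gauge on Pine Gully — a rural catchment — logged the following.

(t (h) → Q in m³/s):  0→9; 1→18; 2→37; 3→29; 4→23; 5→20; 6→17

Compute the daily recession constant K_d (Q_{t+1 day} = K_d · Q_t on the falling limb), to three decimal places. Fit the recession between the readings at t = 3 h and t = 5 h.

K_d ≈ 0.012

Between t = 3 h and t = 5 h the flow falls from 29 to 20 m³/s over 2×1 h = 2 h.
Per-interval ratio K = (20/29)^(1/2) = 0.8305; K_d = K^(24/1) = 0.012.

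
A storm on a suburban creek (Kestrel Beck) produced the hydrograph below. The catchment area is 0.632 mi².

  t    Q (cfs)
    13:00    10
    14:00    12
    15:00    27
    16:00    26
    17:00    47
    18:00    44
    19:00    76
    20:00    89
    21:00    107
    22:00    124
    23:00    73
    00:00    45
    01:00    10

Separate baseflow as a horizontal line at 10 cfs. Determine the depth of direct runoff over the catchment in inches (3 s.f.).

d ≈ 1.37 in

Direct runoff: 0.0, 2.0, 17.0, 16.0, 37.0, 34.0, 66.0, 79.0, 97.0, 114.0, 63.0, 35.0, 0.0 cfs; ΣQ_DR = 560.0 cfs.
V = ΣQ_DR · Δt = 560.0 × 3600 s = 2.016 × 10^6 ft³.
Over A = 0.632 mi², depth = V / A = 1.37 in.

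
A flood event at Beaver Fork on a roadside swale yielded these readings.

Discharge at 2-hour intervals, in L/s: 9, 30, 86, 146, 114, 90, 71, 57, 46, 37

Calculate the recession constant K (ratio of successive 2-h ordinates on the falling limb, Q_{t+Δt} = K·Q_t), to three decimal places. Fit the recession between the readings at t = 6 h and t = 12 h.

K ≈ 0.786

Using the recession-limb readings at t = 6 h and t = 12 h: Q falls from 146 to 71 L/s over 3 intervals.
K = (Q₂/Q₁)^(1/3) = (71/146)^(1/3) = 0.786.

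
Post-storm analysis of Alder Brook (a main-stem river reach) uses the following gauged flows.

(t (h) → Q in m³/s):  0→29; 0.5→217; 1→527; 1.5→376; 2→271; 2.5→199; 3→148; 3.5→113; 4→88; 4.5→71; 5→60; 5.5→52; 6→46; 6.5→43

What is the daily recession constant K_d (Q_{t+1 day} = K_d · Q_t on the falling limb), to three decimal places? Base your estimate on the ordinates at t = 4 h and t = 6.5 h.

K_d ≈ 0.001

Between t = 4 h and t = 6.5 h the flow falls from 88 to 43 m³/s over 5×0.5 h = 2.5 h.
Per-interval ratio K = (43/88)^(1/5) = 0.8666; K_d = K^(24/0.5) = 0.001.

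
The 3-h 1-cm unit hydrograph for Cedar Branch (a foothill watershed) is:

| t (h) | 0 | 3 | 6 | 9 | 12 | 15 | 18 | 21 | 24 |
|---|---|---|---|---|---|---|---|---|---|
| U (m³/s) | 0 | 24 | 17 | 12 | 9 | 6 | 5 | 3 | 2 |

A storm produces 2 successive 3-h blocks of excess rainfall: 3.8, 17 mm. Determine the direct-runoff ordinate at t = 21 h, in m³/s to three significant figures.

By discrete convolution, Q_j = Σ (P_i / 10 mm) · U_{j−i}.
At t = 21 h (j=7): Q = (3.8/10)·3 + (17/10)·5 = 9.64 m³/s.

Q ≈ 9.64 m³/s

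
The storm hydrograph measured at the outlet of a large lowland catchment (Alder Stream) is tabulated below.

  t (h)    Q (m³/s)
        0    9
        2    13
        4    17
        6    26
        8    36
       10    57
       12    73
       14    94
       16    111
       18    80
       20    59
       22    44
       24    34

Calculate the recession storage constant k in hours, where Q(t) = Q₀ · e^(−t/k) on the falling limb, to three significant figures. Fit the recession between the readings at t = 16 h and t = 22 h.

k ≈ 6.48 h

On the falling limb, Q drops from 111 to 44 m³/s between t = 16 h and t = 22 h (Δt = 6 h).
k = −Δt / ln(Q₂/Q₁) = −6 / ln(44/111) = 6.48 h.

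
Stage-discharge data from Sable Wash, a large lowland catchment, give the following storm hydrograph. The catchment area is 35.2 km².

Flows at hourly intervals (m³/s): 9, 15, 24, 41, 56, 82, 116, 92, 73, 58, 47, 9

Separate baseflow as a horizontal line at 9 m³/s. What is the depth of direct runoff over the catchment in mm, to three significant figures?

d ≈ 52.6 mm

Direct runoff: 0.0, 6.0, 15.0, 32.0, 47.0, 73.0, 107.0, 83.0, 64.0, 49.0, 38.0, 0.0 m³/s; ΣQ_DR = 514.0 m³/s.
V = ΣQ_DR · Δt = 514.0 × 3600 s = 1.850 × 10^6 m³.
Over A = 35.2 km², depth = V / A = 52.6 mm.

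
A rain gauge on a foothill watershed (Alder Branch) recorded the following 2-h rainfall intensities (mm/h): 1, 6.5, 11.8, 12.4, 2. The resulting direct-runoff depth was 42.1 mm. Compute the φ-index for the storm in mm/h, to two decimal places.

Only the 3 blocks with intensity above φ contribute runoff: 6.5, 11.8, 12.4 mm/h.
Σ(I−φ)·Δt = d  ⇒  (6.5+11.8+12.4 − 3φ)·2 = 42.1
φ = (30.70 − 42.1/2) / 3 = 3.22 mm/h.

φ ≈ 3.22 mm/h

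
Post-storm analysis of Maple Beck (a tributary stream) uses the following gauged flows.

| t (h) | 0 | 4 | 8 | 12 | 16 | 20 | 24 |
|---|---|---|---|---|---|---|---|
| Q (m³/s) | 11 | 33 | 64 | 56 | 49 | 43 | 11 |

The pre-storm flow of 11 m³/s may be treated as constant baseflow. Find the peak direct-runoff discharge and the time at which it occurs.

Q_p = 53.0 m³/s at t = 8 h

Subtracting baseflow gives direct-runoff ordinates: 0.0, 22.0, 53.0, 45.0, 38.0, 32.0, 0.0 m³/s.
The maximum is 53.0 m³/s, occurring at the reading for t = 8 h.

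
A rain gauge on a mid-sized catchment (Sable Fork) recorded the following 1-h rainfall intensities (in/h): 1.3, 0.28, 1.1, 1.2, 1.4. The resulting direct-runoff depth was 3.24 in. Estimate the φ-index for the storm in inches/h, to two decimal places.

φ ≈ 0.44 in/h

Only the 4 blocks with intensity above φ contribute runoff: 1.3, 1.1, 1.2, 1.4 in/h.
Σ(I−φ)·Δt = d  ⇒  (1.3+1.1+1.2+1.4 − 4φ)·1 = 3.24
φ = (5.000 − 3.24/1) / 4 = 0.44 in/h.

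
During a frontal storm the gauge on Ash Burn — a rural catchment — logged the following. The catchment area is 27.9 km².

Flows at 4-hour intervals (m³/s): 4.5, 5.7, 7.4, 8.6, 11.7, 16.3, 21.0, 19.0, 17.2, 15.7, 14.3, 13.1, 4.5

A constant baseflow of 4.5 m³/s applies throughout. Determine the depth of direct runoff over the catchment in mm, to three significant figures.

d ≈ 51.9 mm

Direct runoff: 0.0, 1.2, 2.9, 4.1, 7.2, 11.8, 16.5, 14.5, 12.7, 11.2, 9.8, 8.6, 0.0 m³/s; ΣQ_DR = 100.5 m³/s.
V = ΣQ_DR · Δt = 100.5 × 14400 s = 1.447 × 10^6 m³.
Over A = 27.9 km², depth = V / A = 51.9 mm.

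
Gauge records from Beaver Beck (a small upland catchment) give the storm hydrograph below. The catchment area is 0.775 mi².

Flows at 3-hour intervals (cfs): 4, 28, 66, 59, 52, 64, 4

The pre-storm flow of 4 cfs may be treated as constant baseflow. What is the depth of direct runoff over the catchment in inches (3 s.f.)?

Direct runoff: 0.0, 24.0, 62.0, 55.0, 48.0, 60.0, 0.0 cfs; ΣQ_DR = 249.0 cfs.
V = ΣQ_DR · Δt = 249.0 × 10800 s = 2.689 × 10^6 ft³.
Over A = 0.775 mi², depth = V / A = 1.49 in.

d ≈ 1.49 in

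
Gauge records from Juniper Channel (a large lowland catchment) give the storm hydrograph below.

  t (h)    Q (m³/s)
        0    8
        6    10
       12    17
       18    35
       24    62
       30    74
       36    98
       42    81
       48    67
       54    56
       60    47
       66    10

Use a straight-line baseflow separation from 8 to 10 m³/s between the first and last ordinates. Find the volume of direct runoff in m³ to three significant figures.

V ≈ 9.87 × 10^6 m³

Direct-runoff ordinates (Q − Q_b): 0.00, 1.82, 8.64, 26.45, 53.27, 65.09, 88.91, 71.73, 57.55, 46.36, 37.18, 0.00 m³/s.
ΣQ_DR = 457.0 m³/s.
With Δt = 6 h = 21600 s, V = ΣQ_DR · Δt = 457.0 × 21600 = 9.87 × 10^6 m³.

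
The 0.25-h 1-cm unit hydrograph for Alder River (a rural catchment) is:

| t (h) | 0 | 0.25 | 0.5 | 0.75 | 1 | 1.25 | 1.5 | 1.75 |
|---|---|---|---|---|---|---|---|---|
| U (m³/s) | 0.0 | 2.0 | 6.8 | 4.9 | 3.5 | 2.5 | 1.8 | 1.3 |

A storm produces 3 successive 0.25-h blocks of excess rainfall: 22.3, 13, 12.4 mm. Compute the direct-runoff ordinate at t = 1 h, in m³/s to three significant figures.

Q ≈ 22.6 m³/s

By discrete convolution, Q_j = Σ (P_i / 10 mm) · U_{j−i}.
At t = 1 h (j=4): Q = (22.3/10)·3.5 + (13/10)·4.9 + (12.4/10)·6.8 = 22.6 m³/s.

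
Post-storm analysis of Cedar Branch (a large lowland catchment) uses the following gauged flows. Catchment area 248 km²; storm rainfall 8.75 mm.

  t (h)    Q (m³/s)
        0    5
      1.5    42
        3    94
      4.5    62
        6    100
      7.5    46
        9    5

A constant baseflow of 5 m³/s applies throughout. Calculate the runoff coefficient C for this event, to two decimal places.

C ≈ 0.79

ΣQ_DR = 319.0 m³/s; V = ΣQ_DR·Δt = 1.723 × 10^6 m³.
Runoff depth d = V / A = 6.946 mm.
C = d / P = 6.946 / 8.75 = 0.79.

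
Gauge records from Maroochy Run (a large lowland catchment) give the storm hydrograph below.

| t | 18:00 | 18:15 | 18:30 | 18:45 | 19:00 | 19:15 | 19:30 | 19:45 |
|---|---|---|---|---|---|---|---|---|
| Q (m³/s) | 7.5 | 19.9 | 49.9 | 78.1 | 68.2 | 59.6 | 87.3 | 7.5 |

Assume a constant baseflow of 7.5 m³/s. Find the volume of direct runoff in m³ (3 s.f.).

V ≈ 2.86 × 10^5 m³

Direct-runoff ordinates (Q − Q_b): 0.0, 12.4, 42.4, 70.6, 60.7, 52.1, 79.8, 0.0 m³/s.
ΣQ_DR = 318.0 m³/s.
With Δt = 0.25 h = 900 s, V = ΣQ_DR · Δt = 318.0 × 900 = 2.86 × 10^5 m³.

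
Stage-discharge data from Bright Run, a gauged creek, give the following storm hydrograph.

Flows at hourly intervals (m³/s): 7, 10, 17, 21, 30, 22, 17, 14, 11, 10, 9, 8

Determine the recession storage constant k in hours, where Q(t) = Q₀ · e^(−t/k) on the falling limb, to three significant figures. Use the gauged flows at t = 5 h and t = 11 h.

k ≈ 5.93 h

On the falling limb, Q drops from 22 to 8 m³/s between t = 5 h and t = 11 h (Δt = 6 h).
k = −Δt / ln(Q₂/Q₁) = −6 / ln(8/22) = 5.93 h.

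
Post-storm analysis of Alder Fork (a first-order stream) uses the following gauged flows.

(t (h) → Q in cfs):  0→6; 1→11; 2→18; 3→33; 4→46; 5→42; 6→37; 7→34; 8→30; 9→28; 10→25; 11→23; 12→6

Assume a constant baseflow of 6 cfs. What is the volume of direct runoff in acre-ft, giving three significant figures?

Direct-runoff ordinates (Q − Q_b): 0.0, 5.0, 12.0, 27.0, 40.0, 36.0, 31.0, 28.0, 24.0, 22.0, 19.0, 17.0, 0.0 cfs.
ΣQ_DR = 261.0 cfs.
With Δt = 1 h = 3600 s, V = ΣQ_DR · Δt = 261.0 × 3600 = 9.40 × 10^5 ft³ = 21.6 acre-ft.

V ≈ 21.6 acre-ft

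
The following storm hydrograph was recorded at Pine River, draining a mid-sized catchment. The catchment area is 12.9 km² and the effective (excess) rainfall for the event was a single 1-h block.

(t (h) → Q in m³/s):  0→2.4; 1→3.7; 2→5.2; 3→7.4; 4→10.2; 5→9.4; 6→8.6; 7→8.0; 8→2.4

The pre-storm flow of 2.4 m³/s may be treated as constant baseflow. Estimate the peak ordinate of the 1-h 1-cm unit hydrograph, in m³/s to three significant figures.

Direct runoff: 0.0, 1.3, 2.8, 5.0, 7.8, 7.0, 6.2, 5.6, 0.0 m³/s; ΣQ_DR = 35.70 m³/s, peak = 7.8 m³/s.
Runoff depth d = ΣQ_DR·Δt / A = 35.70 × 3600 / (12.9 km²) = 9.963 mm.
The 1-cm UH is the DRH scaled by (10 mm)/d, so U_p = 7.8 × 10/9.963 = 7.83 m³/s.

U_p ≈ 7.83 m³/s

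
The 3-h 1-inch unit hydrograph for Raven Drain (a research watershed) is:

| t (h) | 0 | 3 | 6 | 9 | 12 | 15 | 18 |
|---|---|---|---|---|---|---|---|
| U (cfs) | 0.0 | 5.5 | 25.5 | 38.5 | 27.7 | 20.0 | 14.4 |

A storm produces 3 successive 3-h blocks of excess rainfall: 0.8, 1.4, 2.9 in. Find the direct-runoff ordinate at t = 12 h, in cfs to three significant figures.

Q ≈ 150 cfs

By discrete convolution, Q_j = Σ (P_i / 1 in) · U_{j−i}.
At t = 12 h (j=4): Q = (0.8/1)·27.7 + (1.4/1)·38.5 + (2.9/1)·25.5 = 150 cfs.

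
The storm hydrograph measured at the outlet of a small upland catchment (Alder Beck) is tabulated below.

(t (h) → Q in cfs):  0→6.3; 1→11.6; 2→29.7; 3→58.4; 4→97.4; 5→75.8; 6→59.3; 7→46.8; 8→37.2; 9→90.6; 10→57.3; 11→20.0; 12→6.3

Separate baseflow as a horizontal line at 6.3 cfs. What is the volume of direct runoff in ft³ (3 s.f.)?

Direct-runoff ordinates (Q − Q_b): 0.0, 5.3, 23.4, 52.1, 91.1, 69.5, 53.0, 40.5, 30.9, 84.3, 51.0, 13.7, 0.0 cfs.
ΣQ_DR = 514.8 cfs.
With Δt = 1 h = 3600 s, V = ΣQ_DR · Δt = 514.8 × 3600 = 1.85 × 10^6 ft³.

V ≈ 1.85 × 10^6 ft³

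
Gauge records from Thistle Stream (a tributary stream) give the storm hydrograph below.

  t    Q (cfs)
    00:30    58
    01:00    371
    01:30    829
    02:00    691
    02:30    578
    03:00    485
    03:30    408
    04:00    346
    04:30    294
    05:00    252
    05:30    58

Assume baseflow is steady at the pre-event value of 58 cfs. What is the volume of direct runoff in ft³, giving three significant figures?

Direct-runoff ordinates (Q − Q_b): 0.0, 313.0, 771.0, 633.0, 520.0, 427.0, 350.0, 288.0, 236.0, 194.0, 0.0 cfs.
ΣQ_DR = 3732 cfs.
With Δt = 0.5 h = 1800 s, V = ΣQ_DR · Δt = 3732 × 1800 = 6.72 × 10^6 ft³.

V ≈ 6.72 × 10^6 ft³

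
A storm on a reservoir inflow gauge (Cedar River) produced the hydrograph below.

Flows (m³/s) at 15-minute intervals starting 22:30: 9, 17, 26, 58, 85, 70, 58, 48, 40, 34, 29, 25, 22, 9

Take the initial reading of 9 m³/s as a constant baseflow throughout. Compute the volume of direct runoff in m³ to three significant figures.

Direct-runoff ordinates (Q − Q_b): 0.0, 8.0, 17.0, 49.0, 76.0, 61.0, 49.0, 39.0, 31.0, 25.0, 20.0, 16.0, 13.0, 0.0 m³/s.
ΣQ_DR = 404.0 m³/s.
With Δt = 0.25 h = 900 s, V = ΣQ_DR · Δt = 404.0 × 900 = 3.64 × 10^5 m³.

V ≈ 3.64 × 10^5 m³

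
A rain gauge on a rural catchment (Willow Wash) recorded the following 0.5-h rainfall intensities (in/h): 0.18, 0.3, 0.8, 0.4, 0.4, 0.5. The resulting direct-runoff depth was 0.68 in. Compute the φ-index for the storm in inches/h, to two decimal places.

φ ≈ 0.21 in/h

Only the 5 blocks with intensity above φ contribute runoff: 0.3, 0.8, 0.4, 0.4, 0.5 in/h.
Σ(I−φ)·Δt = d  ⇒  (0.3+0.8+0.4+0.4+0.5 − 5φ)·0.5 = 0.68
φ = (2.400 − 0.68/0.5) / 5 = 0.21 in/h.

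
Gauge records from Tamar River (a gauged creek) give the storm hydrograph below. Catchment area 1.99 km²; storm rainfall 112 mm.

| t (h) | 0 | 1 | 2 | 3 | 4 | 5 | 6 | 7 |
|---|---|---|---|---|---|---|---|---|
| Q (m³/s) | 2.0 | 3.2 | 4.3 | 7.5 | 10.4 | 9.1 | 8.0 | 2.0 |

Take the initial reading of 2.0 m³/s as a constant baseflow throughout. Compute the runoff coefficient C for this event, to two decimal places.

C ≈ 0.49

ΣQ_DR = 30.50 m³/s; V = ΣQ_DR·Δt = 1.098 × 10^5 m³.
Runoff depth d = V / A = 55.18 mm.
C = d / P = 55.18 / 112 = 0.49.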